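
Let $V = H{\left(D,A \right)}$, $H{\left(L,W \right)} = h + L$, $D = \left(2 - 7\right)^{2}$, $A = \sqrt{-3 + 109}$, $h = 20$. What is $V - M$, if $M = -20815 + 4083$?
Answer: $16777$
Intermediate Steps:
$A = \sqrt{106} \approx 10.296$
$D = 25$ ($D = \left(-5\right)^{2} = 25$)
$M = -16732$
$H{\left(L,W \right)} = 20 + L$
$V = 45$ ($V = 20 + 25 = 45$)
$V - M = 45 - -16732 = 45 + 16732 = 16777$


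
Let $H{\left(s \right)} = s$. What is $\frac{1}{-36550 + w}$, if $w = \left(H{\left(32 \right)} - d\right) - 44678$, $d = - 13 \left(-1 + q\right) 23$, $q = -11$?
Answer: $- \frac{1}{84784} \approx -1.1795 \cdot 10^{-5}$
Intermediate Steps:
$d = 3588$ ($d = - 13 \left(-1 - 11\right) 23 = \left(-13\right) \left(-12\right) 23 = 156 \cdot 23 = 3588$)
$w = -48234$ ($w = \left(32 - 3588\right) - 44678 = -3556 - 44678 = -48234$)
$\frac{1}{-36550 + w} = \frac{1}{-36550 - 48234} = \frac{1}{-84784} = - \frac{1}{84784}$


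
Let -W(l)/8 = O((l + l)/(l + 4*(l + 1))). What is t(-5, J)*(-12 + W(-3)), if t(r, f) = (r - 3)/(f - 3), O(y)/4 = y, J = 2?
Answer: -2592/11 ≈ -235.64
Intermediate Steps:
O(y) = 4*y
t(r, f) = (-3 + r)/(-3 + f)
W(l) = -64*l/(4 + 5*l) (W(l) = -32*(l + l)/(l + 4*(l + 1)) = -32*(2*l)/(l + 4*(1 + l)) = -32*(2*l)/(l + (4 + 4*l)) = -32*(2*l)/(4 + 5*l) = -32*2*l/(4 + 5*l) = -64*l/(4 + 5*l))
t(-5, J)*(-12 + W(-3)) = ((-3 - 5)/(-3 + 2))*(-12 - 64*(-3)/(4 + 5*(-3))) = (-8/(-1))*(-12 - 64*(-3)/(4 - 15)) = (-1*(-8))*(-12 - 64*(-3)/(-11)) = 8*(-12 - 64*(-3)*(-1/11)) = 8*(-12 - 192/11) = 8*(-324/11) = -2592/11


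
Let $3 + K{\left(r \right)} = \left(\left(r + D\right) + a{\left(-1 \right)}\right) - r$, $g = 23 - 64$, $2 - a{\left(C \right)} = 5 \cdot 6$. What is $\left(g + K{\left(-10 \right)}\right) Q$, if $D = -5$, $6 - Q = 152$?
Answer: $11242$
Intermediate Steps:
$Q = -146$ ($Q = 6 - 152 = -146$)
$a{\left(C \right)} = -28$ ($a{\left(C \right)} = 2 - 5 \cdot 6 = 2 - 30 = -28$)
$g = -41$
$K{\left(r \right)} = -36$ ($K{\left(r \right)} = -3 + \left(\left(\left(r - 5\right) - 28\right) - r\right) = -3 + \left(\left(\left(-5 + r\right) - 28\right) - r\right) = -3 + \left(\left(-33 + r\right) - r\right) = -3 - 33 = -36$)
$\left(g + K{\left(-10 \right)}\right) Q = \left(-41 - 36\right) \left(-146\right) = \left(-77\right) \left(-146\right) = 11242$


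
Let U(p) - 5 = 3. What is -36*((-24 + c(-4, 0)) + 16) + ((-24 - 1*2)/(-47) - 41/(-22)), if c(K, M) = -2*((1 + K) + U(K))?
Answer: 672531/1034 ≈ 650.42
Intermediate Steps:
U(p) = 8 (U(p) = 5 + 3 = 8)
c(K, M) = -18 - 2*K (c(K, M) = -2*((1 + K) + 8) = -2*(9 + K) = -18 - 2*K)
-36*((-24 + c(-4, 0)) + 16) + ((-24 - 1*2)/(-47) - 41/(-22)) = -36*((-24 + (-18 - 2*(-4))) + 16) + ((-24 - 1*2)/(-47) - 41/(-22)) = -36*((-24 + (-18 + 8)) + 16) + ((-24 - 2)*(-1/47) - 41*(-1/22)) = -36*((-24 - 10) + 16) + (-26*(-1/47) + 41/22) = -36*(-34 + 16) + (26/47 + 41/22) = -36*(-18) + 2499/1034 = 648 + 2499/1034 = 672531/1034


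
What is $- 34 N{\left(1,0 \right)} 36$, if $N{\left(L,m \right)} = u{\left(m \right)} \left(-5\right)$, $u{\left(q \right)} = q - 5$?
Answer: $-30600$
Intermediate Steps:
$u{\left(q \right)} = -5 + q$
$N{\left(L,m \right)} = 25 - 5 m$ ($N{\left(L,m \right)} = \left(-5 + m\right) \left(-5\right) = 25 - 5 m$)
$- 34 N{\left(1,0 \right)} 36 = - 34 \left(25 - 0\right) 36 = - 34 \left(25 + 0\right) 36 = \left(-34\right) 25 \cdot 36 = \left(-850\right) 36 = -30600$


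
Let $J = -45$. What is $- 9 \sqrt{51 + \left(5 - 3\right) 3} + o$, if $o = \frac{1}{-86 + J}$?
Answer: $- \frac{1}{131} - 9 \sqrt{57} \approx -67.956$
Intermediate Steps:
$o = - \frac{1}{131}$ ($o = \frac{1}{-86 - 45} = \frac{1}{-131} = - \frac{1}{131} \approx -0.0076336$)
$- 9 \sqrt{51 + \left(5 - 3\right) 3} + o = - 9 \sqrt{51 + \left(5 - 3\right) 3} - \frac{1}{131} = - 9 \sqrt{51 + 2 \cdot 3} - \frac{1}{131} = - 9 \sqrt{51 + 6} - \frac{1}{131} = - 9 \sqrt{57} - \frac{1}{131} = - \frac{1}{131} - 9 \sqrt{57}$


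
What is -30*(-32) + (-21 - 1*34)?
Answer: 905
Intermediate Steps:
-30*(-32) + (-21 - 1*34) = 960 + (-21 - 34) = 960 - 55 = 905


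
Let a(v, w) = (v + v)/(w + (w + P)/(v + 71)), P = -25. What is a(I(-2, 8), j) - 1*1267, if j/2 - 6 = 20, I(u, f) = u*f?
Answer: -3659589/2887 ≈ -1267.6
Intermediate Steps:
I(u, f) = f*u
j = 52 (j = 12 + 2*20 = 12 + 40 = 52)
a(v, w) = 2*v/(w + (-25 + w)/(71 + v)) (a(v, w) = (v + v)/(w + (w - 25)/(v + 71)) = (2*v)/(w + (-25 + w)/(71 + v)) = 2*v/(w + (-25 + w)/(71 + v)))
a(I(-2, 8), j) - 1*1267 = 2*(8*(-2))*(71 + 8*(-2))/(-25 + 72*52 + (8*(-2))*52) - 1*1267 = 2*(-16)*(71 - 16)/(-25 + 3744 - 16*52) - 1267 = 2*(-16)*55/(-25 + 3744 - 832) - 1267 = 2*(-16)*55/2887 - 1267 = 2*(-16)*(1/2887)*55 - 1267 = -1760/2887 - 1267 = -3659589/2887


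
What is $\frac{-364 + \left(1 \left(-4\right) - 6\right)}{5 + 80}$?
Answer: $- \frac{22}{5} \approx -4.4$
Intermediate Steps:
$\frac{-364 + \left(1 \left(-4\right) - 6\right)}{5 + 80} = \frac{-364 - 10}{85} = \left(-364 - 10\right) \frac{1}{85} = \left(-374\right) \frac{1}{85} = - \frac{22}{5}$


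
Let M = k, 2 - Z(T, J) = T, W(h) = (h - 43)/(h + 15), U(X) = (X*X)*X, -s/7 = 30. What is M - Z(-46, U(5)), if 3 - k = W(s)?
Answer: -9028/195 ≈ -46.297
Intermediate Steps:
s = -210 (s = -7*30 = -210)
U(X) = X³ (U(X) = X²*X = X³)
W(h) = (-43 + h)/(15 + h)
Z(T, J) = 2 - T
k = 332/195 (k = 3 - (-43 - 210)/(15 - 210) = 3 - (-253)/(-195) = 3 - (-1)*(-253)/195 = 3 - 1*253/195 = 3 - 253/195 = 332/195 ≈ 1.7026)
M = 332/195 ≈ 1.7026
M - Z(-46, U(5)) = 332/195 - (2 - 1*(-46)) = 332/195 - (2 + 46) = 332/195 - 1*48 = 332/195 - 48 = -9028/195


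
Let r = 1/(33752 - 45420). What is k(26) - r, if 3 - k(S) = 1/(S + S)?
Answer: 113037/37921 ≈ 2.9809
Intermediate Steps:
k(S) = 3 - 1/(2*S) (k(S) = 3 - 1/(S + S) = 3 - 1/(2*S))
r = -1/11668 (r = 1/(-11668) = -1/11668 ≈ -8.5704e-5)
k(26) - r = (3 - ½/26) - 1*(-1/11668) = (3 - ½*1/26) + 1/11668 = (3 - 1/52) + 1/11668 = 155/52 + 1/11668 = 113037/37921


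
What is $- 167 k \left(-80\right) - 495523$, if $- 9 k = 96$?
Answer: $- \frac{1914089}{3} \approx -6.3803 \cdot 10^{5}$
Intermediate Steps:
$k = - \frac{32}{3}$ ($k = \left(- \frac{1}{9}\right) 96 = - \frac{32}{3} \approx -10.667$)
$- 167 k \left(-80\right) - 495523 = \left(-167\right) \left(- \frac{32}{3}\right) \left(-80\right) - 495523 = \frac{5344}{3} \left(-80\right) - 495523 = - \frac{427520}{3} - 495523 = - \frac{1914089}{3}$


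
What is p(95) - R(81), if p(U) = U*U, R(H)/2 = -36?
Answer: 9097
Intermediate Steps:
R(H) = -72 (R(H) = 2*(-36) = -72)
p(U) = U²
p(95) - R(81) = 95² - 1*(-72) = 9025 + 72 = 9097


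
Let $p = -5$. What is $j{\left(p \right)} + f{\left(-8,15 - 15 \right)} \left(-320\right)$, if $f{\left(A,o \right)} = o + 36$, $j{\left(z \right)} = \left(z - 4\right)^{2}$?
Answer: $-11439$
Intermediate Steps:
$j{\left(z \right)} = \left(-4 + z\right)^{2}$
$f{\left(A,o \right)} = 36 + o$
$j{\left(p \right)} + f{\left(-8,15 - 15 \right)} \left(-320\right) = \left(-4 - 5\right)^{2} + \left(36 + \left(15 - 15\right)\right) \left(-320\right) = \left(-9\right)^{2} + \left(36 + 0\right) \left(-320\right) = 81 + 36 \left(-320\right) = 81 - 11520 = -11439$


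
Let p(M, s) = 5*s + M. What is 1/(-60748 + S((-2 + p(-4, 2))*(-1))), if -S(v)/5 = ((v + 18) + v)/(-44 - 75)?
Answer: -119/7228962 ≈ -1.6462e-5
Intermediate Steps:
p(M, s) = M + 5*s
S(v) = 90/119 + 10*v/119 (S(v) = -5*((v + 18) + v)/(-44 - 75) = -5*((18 + v) + v)/(-119) = -5*(18 + 2*v)*(-1)/119 = -5*(-18/119 - 2*v/119) = 90/119 + 10*v/119)
1/(-60748 + S((-2 + p(-4, 2))*(-1))) = 1/(-60748 + (90/119 + 10*((-2 + (-4 + 5*2))*(-1))/119)) = 1/(-60748 + (90/119 + 10*((-2 + (-4 + 10))*(-1))/119)) = 1/(-60748 + (90/119 + 10*((-2 + 6)*(-1))/119)) = 1/(-60748 + (90/119 + 10*(4*(-1))/119)) = 1/(-60748 + (90/119 + (10/119)*(-4))) = 1/(-60748 + (90/119 - 40/119)) = 1/(-60748 + 50/119) = 1/(-7228962/119) = -119/7228962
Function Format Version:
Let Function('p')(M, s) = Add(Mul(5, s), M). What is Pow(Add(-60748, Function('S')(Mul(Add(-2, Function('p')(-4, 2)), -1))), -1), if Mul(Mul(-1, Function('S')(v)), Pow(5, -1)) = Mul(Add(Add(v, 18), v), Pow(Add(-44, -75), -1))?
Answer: Rational(-119, 7228962) ≈ -1.6462e-5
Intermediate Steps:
Function('p')(M, s) = Add(M, Mul(5, s))
Function('S')(v) = Add(Rational(90, 119), Mul(Rational(10, 119), v)) (Function('S')(v) = Mul(-5, Mul(Add(Add(v, 18), v), Pow(Add(-44, -75), -1))) = Mul(-5, Mul(Add(Add(18, v), v), Pow(-119, -1))) = Mul(-5, Mul(Add(18, Mul(2, v)), Rational(-1, 119))) = Mul(-5, Add(Rational(-18, 119), Mul(Rational(-2, 119), v))) = Add(Rational(90, 119), Mul(Rational(10, 119), v)))
Pow(Add(-60748, Function('S')(Mul(Add(-2, Function('p')(-4, 2)), -1))), -1) = Pow(Add(-60748, Add(Rational(90, 119), Mul(Rational(10, 119), Mul(Add(-2, Add(-4, Mul(5, 2))), -1)))), -1) = Pow(Add(-60748, Add(Rational(90, 119), Mul(Rational(10, 119), Mul(Add(-2, Add(-4, 10)), -1)))), -1) = Pow(Add(-60748, Add(Rational(90, 119), Mul(Rational(10, 119), Mul(Add(-2, 6), -1)))), -1) = Pow(Add(-60748, Add(Rational(90, 119), Mul(Rational(10, 119), Mul(4, -1)))), -1) = Pow(Add(-60748, Add(Rational(90, 119), Mul(Rational(10, 119), -4))), -1) = Pow(Add(-60748, Add(Rational(90, 119), Rational(-40, 119))), -1) = Pow(Add(-60748, Rational(50, 119)), -1) = Pow(Rational(-7228962, 119), -1) = Rational(-119, 7228962)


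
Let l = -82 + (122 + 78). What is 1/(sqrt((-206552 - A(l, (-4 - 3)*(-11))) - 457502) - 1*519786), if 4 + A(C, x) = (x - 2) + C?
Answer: -519786/270178150039 - I*sqrt(664243)/270178150039 ≈ -1.9239e-6 - 3.0166e-9*I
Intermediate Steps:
l = 118 (l = -82 + 200 = 118)
A(C, x) = -6 + C + x (A(C, x) = -4 + ((x - 2) + C) = -4 + ((-2 + x) + C) = -4 + (-2 + C + x) = -6 + C + x)
1/(sqrt((-206552 - A(l, (-4 - 3)*(-11))) - 457502) - 1*519786) = 1/(sqrt((-206552 - (-6 + 118 + (-4 - 3)*(-11))) - 457502) - 1*519786) = 1/(sqrt((-206552 - (-6 + 118 - 7*(-11))) - 457502) - 519786) = 1/(sqrt((-206552 - (-6 + 118 + 77)) - 457502) - 519786) = 1/(sqrt((-206552 - 1*189) - 457502) - 519786) = 1/(sqrt((-206552 - 189) - 457502) - 519786) = 1/(sqrt(-206741 - 457502) - 519786) = 1/(sqrt(-664243) - 519786) = 1/(I*sqrt(664243) - 519786) = 1/(-519786 + I*sqrt(664243))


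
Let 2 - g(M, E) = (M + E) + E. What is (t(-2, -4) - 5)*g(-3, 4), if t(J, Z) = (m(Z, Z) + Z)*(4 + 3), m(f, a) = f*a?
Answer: -237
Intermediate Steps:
g(M, E) = 2 - M - 2*E (g(M, E) = 2 - ((M + E) + E) = 2 - ((E + M) + E) = 2 - (M + 2*E) = 2 + (-M - 2*E) = 2 - M - 2*E)
m(f, a) = a*f
t(J, Z) = 7*Z + 7*Z² (t(J, Z) = (Z*Z + Z)*(4 + 3) = (Z² + Z)*7 = (Z + Z²)*7 = 7*Z + 7*Z²)
(t(-2, -4) - 5)*g(-3, 4) = (7*(-4)*(1 - 4) - 5)*(2 - 1*(-3) - 2*4) = (7*(-4)*(-3) - 5)*(2 + 3 - 8) = (84 - 5)*(-3) = 79*(-3) = -237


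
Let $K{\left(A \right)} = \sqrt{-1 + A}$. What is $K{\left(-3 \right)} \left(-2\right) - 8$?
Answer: $-8 - 4 i \approx -8.0 - 4.0 i$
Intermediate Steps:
$K{\left(-3 \right)} \left(-2\right) - 8 = \sqrt{-1 - 3} \left(-2\right) - 8 = \sqrt{-4} \left(-2\right) - 8 = 2 i \left(-2\right) - 8 = - 4 i - 8 = -8 - 4 i$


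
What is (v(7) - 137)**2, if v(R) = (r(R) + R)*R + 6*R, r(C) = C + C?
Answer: 2704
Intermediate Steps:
r(C) = 2*C
v(R) = 3*R**2 + 6*R (v(R) = (2*R + R)*R + 6*R = (3*R)*R + 6*R = 3*R**2 + 6*R)
(v(7) - 137)**2 = (3*7*(2 + 7) - 137)**2 = (3*7*9 - 137)**2 = (189 - 137)**2 = 52**2 = 2704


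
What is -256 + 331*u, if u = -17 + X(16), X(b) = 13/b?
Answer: -89825/16 ≈ -5614.1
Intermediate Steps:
u = -259/16 (u = -17 + 13/16 = -259/16 ≈ -16.188)
-256 + 331*u = -256 + 331*(-259/16) = -256 - 85729/16 = -89825/16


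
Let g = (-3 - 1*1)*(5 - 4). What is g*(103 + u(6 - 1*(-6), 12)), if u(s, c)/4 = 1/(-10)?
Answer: -2052/5 ≈ -410.40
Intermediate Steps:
u(s, c) = -⅖ (u(s, c) = 4/(-10) = 4*(-⅒) = -⅖)
g = -4 (g = (-3 - 1)*1 = -4*1 = -4)
g*(103 + u(6 - 1*(-6), 12)) = -4*(103 - ⅖) = -4*513/5 = -2052/5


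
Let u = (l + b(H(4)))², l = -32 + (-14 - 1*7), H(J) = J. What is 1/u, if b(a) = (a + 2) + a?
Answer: 1/1849 ≈ 0.00054083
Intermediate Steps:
b(a) = 2 + 2*a (b(a) = (2 + a) + a = 2 + 2*a)
l = -53 (l = -32 + (-14 - 7) = -32 - 21 = -53)
u = 1849 (u = (-53 + (2 + 2*4))² = (-53 + (2 + 8))² = (-53 + 10)² = (-43)² = 1849)
1/u = 1/1849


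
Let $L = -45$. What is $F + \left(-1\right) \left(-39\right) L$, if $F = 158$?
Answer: $-1597$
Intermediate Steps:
$F + \left(-1\right) \left(-39\right) L = 158 + \left(-1\right) \left(-39\right) \left(-45\right) = 158 + 39 \left(-45\right) = 158 - 1755 = -1597$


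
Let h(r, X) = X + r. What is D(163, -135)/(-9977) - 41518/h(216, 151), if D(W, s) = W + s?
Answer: -414235362/3661559 ≈ -113.13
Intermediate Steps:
D(163, -135)/(-9977) - 41518/h(216, 151) = (163 - 135)/(-9977) - 41518/(151 + 216) = 28*(-1/9977) - 41518/367 = -28/9977 - 41518*1/367 = -28/9977 - 41518/367 = -414235362/3661559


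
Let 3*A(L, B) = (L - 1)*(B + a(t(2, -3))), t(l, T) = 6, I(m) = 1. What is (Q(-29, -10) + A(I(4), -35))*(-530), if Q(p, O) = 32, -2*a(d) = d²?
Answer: -16960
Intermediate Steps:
a(d) = -d²/2
A(L, B) = (-1 + L)*(-18 + B)/3 (A(L, B) = ((L - 1)*(B - ½*6²))/3 = ((-1 + L)*(B - ½*36))/3 = ((-1 + L)*(B - 18))/3 = ((-1 + L)*(-18 + B))/3 = (-1 + L)*(-18 + B)/3)
(Q(-29, -10) + A(I(4), -35))*(-530) = (32 + (6 - 6*1 - ⅓*(-35) + (⅓)*(-35)*1))*(-530) = (32 + (6 - 6 + 35/3 - 35/3))*(-530) = (32 + 0)*(-530) = 32*(-530) = -16960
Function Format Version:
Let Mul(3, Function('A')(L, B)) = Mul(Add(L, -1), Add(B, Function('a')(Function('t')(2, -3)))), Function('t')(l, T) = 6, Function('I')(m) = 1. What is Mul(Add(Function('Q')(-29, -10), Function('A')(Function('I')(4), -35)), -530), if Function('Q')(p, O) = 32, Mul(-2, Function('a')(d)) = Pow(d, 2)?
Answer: -16960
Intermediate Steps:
Function('a')(d) = Mul(Rational(-1, 2), Pow(d, 2))
Function('A')(L, B) = Mul(Rational(1, 3), Add(-1, L), Add(-18, B)) (Function('A')(L, B) = Mul(Rational(1, 3), Mul(Add(L, -1), Add(B, Mul(Rational(-1, 2), Pow(6, 2))))) = Mul(Rational(1, 3), Mul(Add(-1, L), Add(B, Mul(Rational(-1, 2), 36)))) = Mul(Rational(1, 3), Mul(Add(-1, L), Add(B, -18))) = Mul(Rational(1, 3), Mul(Add(-1, L), Add(-18, B))) = Mul(Rational(1, 3), Add(-1, L), Add(-18, B)))
Mul(Add(Function('Q')(-29, -10), Function('A')(Function('I')(4), -35)), -530) = Mul(Add(32, Add(6, Mul(-6, 1), Mul(Rational(-1, 3), -35), Mul(Rational(1, 3), -35, 1))), -530) = Mul(Add(32, Add(6, -6, Rational(35, 3), Rational(-35, 3))), -530) = Mul(Add(32, 0), -530) = Mul(32, -530) = -16960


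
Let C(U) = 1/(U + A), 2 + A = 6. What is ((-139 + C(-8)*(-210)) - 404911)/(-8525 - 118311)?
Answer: 809995/253672 ≈ 3.1931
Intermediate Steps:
A = 4 (A = -2 + 6 = 4)
C(U) = 1/(4 + U) (C(U) = 1/(U + 4) = 1/(4 + U))
((-139 + C(-8)*(-210)) - 404911)/(-8525 - 118311) = ((-139 - 210/(4 - 8)) - 404911)/(-8525 - 118311) = ((-139 - 210/(-4)) - 404911)/(-126836) = ((-139 - ¼*(-210)) - 404911)*(-1/126836) = ((-139 + 105/2) - 404911)*(-1/126836) = (-173/2 - 404911)*(-1/126836) = -809995/2*(-1/126836) = 809995/253672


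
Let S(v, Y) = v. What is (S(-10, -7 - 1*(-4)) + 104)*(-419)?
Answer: -39386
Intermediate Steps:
(S(-10, -7 - 1*(-4)) + 104)*(-419) = (-10 + 104)*(-419) = 94*(-419) = -39386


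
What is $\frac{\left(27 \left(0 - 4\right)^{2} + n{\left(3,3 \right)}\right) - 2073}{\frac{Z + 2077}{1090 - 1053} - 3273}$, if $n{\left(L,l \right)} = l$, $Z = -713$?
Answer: $\frac{60606}{119737} \approx 0.50616$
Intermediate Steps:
$\frac{\left(27 \left(0 - 4\right)^{2} + n{\left(3,3 \right)}\right) - 2073}{\frac{Z + 2077}{1090 - 1053} - 3273} = \frac{\left(27 \left(0 - 4\right)^{2} + 3\right) - 2073}{\frac{-713 + 2077}{1090 - 1053} - 3273} = \frac{\left(27 \left(-4\right)^{2} + 3\right) - 2073}{\frac{1364}{37} - 3273} = \frac{\left(27 \cdot 16 + 3\right) - 2073}{1364 \cdot \frac{1}{37} - 3273} = \frac{\left(432 + 3\right) - 2073}{\frac{1364}{37} - 3273} = \frac{435 - 2073}{- \frac{119737}{37}} = \left(-1638\right) \left(- \frac{37}{119737}\right) = \frac{60606}{119737}$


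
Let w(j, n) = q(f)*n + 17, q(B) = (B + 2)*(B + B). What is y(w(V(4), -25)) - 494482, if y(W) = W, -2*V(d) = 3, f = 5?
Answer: -496215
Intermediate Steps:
V(d) = -3/2 (V(d) = -½*3 = -3/2)
q(B) = 2*B*(2 + B) (q(B) = (2 + B)*(2*B) = 2*B*(2 + B))
w(j, n) = 17 + 70*n (w(j, n) = (2*5*(2 + 5))*n + 17 = (2*5*7)*n + 17 = 70*n + 17 = 17 + 70*n)
y(w(V(4), -25)) - 494482 = (17 + 70*(-25)) - 494482 = (17 - 1750) - 494482 = -1733 - 494482 = -496215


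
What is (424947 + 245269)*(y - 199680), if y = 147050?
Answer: -35273468080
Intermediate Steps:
(424947 + 245269)*(y - 199680) = (424947 + 245269)*(147050 - 199680) = 670216*(-52630) = -35273468080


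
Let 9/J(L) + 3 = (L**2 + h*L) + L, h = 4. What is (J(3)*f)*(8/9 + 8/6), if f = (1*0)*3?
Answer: 0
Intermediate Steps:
f = 0 (f = 0*3 = 0)
J(L) = 9/(-3 + L**2 + 5*L) (J(L) = 9/(-3 + ((L**2 + 4*L) + L)) = 9/(-3 + (L**2 + 5*L)) = 9/(-3 + L**2 + 5*L))
(J(3)*f)*(8/9 + 8/6) = ((9/(-3 + 3**2 + 5*3))*0)*(8/9 + 8/6) = ((9/(-3 + 9 + 15))*0)*(8*(1/9) + 8*(1/6)) = ((9/21)*0)*(8/9 + 4/3) = ((9*(1/21))*0)*(20/9) = ((3/7)*0)*(20/9) = 0*(20/9) = 0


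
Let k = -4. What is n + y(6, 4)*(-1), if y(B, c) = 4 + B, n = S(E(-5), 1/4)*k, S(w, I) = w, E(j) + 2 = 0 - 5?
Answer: 18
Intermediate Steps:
E(j) = -7 (E(j) = -2 + (0 - 5) = -2 - 5 = -7)
n = 28 (n = -7*(-4) = 28)
n + y(6, 4)*(-1) = 28 + (4 + 6)*(-1) = 28 + 10*(-1) = 28 - 10 = 18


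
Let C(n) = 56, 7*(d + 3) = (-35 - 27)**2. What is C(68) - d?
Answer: -3431/7 ≈ -490.14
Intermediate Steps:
d = 3823/7 (d = -3 + (-35 - 27)**2/7 = -3 + (1/7)*(-62)**2 = -3 + (1/7)*3844 = -3 + 3844/7 = 3823/7 ≈ 546.14)
C(68) - d = 56 - 1*3823/7 = 56 - 3823/7 = -3431/7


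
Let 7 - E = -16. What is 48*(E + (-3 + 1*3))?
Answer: 1104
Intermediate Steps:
E = 23 (E = 7 - 1*(-16) = 7 + 16 = 23)
48*(E + (-3 + 1*3)) = 48*(23 + (-3 + 1*3)) = 48*(23 + (-3 + 3)) = 48*(23 + 0) = 48*23 = 1104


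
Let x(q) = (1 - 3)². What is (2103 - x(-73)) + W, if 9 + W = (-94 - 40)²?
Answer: 20046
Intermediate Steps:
W = 17947 (W = -9 + (-94 - 40)² = -9 + (-134)² = -9 + 17956 = 17947)
x(q) = 4 (x(q) = (-2)² = 4)
(2103 - x(-73)) + W = (2103 - 1*4) + 17947 = (2103 - 4) + 17947 = 2099 + 17947 = 20046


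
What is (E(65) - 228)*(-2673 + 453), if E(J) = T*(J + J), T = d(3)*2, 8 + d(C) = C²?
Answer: -71040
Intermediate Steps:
d(C) = -8 + C²
T = 2 (T = (-8 + 3²)*2 = (-8 + 9)*2 = 1*2 = 2)
E(J) = 4*J (E(J) = 2*(J + J) = 2*(2*J) = 4*J)
(E(65) - 228)*(-2673 + 453) = (4*65 - 228)*(-2673 + 453) = (260 - 228)*(-2220) = 32*(-2220) = -71040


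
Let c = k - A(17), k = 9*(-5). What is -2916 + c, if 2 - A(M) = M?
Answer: -2946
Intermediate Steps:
A(M) = 2 - M
k = -45
c = -30 (c = -45 - (2 - 1*17) = -45 - (2 - 17) = -45 - 1*(-15) = -45 + 15 = -30)
-2916 + c = -2916 - 30 = -2946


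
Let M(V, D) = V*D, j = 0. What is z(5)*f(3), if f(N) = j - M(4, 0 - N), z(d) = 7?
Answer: 84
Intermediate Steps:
M(V, D) = D*V
f(N) = 4*N (f(N) = 0 - (0 - N)*4 = 0 - (-N)*4 = 0 - (-4)*N = 0 + 4*N = 4*N)
z(5)*f(3) = 7*(4*3) = 7*12 = 84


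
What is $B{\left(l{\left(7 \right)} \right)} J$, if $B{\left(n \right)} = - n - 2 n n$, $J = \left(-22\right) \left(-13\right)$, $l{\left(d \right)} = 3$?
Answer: $15444$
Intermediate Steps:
$J = 286$
$B{\left(n \right)} = 2 n^{3}$ ($B{\left(n \right)} = - n \left(- 2 n^{2}\right) = 2 n^{3}$)
$B{\left(l{\left(7 \right)} \right)} J = 2 \cdot 3^{3} \cdot 286 = 2 \cdot 27 \cdot 286 = 54 \cdot 286 = 15444$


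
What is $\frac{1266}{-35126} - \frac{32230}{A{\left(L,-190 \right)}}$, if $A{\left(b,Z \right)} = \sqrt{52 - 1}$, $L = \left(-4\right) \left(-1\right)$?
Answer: $- \frac{633}{17563} - \frac{32230 \sqrt{51}}{51} \approx -4513.1$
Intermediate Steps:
$L = 4$
$A{\left(b,Z \right)} = \sqrt{51}$
$\frac{1266}{-35126} - \frac{32230}{A{\left(L,-190 \right)}} = \frac{1266}{-35126} - \frac{32230}{\sqrt{51}} = 1266 \left(- \frac{1}{35126}\right) - 32230 \frac{\sqrt{51}}{51} = - \frac{633}{17563} - \frac{32230 \sqrt{51}}{51}$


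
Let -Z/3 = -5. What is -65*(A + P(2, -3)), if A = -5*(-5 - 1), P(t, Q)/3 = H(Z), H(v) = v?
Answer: -4875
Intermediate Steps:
Z = 15 (Z = -3*(-5) = 15)
P(t, Q) = 45 (P(t, Q) = 3*15 = 45)
A = 30 (A = -5*(-6) = 30)
-65*(A + P(2, -3)) = -65*(30 + 45) = -65*75 = -4875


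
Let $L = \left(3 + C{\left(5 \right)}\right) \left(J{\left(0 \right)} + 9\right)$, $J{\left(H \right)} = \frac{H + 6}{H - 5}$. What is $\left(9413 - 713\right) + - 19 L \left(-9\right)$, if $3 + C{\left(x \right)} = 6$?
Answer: $\frac{83514}{5} \approx 16703.0$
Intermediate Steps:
$J{\left(H \right)} = \frac{6 + H}{-5 + H}$
$C{\left(x \right)} = 3$ ($C{\left(x \right)} = -3 + 6 = 3$)
$L = \frac{234}{5}$ ($L = \left(3 + 3\right) \left(\frac{6 + 0}{-5 + 0} + 9\right) = 6 \left(\frac{1}{-5} \cdot 6 + 9\right) = 6 \left(\left(- \frac{1}{5}\right) 6 + 9\right) = 6 \left(- \frac{6}{5} + 9\right) = 6 \cdot \frac{39}{5} = \frac{234}{5} \approx 46.8$)
$\left(9413 - 713\right) + - 19 L \left(-9\right) = \left(9413 - 713\right) + \left(-19\right) \frac{234}{5} \left(-9\right) = \left(9413 + \left(-2168 + 1455\right)\right) - - \frac{40014}{5} = \left(9413 - 713\right) + \frac{40014}{5} = 8700 + \frac{40014}{5} = \frac{83514}{5}$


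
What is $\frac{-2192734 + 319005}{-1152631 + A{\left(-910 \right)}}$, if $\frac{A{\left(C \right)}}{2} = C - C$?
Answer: $\frac{1873729}{1152631} \approx 1.6256$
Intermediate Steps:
$A{\left(C \right)} = 0$ ($A{\left(C \right)} = 2 \left(C - C\right) = 2 \cdot 0 = 0$)
$\frac{-2192734 + 319005}{-1152631 + A{\left(-910 \right)}} = \frac{-2192734 + 319005}{-1152631 + 0} = - \frac{1873729}{-1152631} = \left(-1873729\right) \left(- \frac{1}{1152631}\right) = \frac{1873729}{1152631}$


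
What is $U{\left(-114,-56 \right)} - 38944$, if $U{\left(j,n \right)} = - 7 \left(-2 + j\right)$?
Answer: $-38132$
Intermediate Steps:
$U{\left(j,n \right)} = 14 - 7 j$
$U{\left(-114,-56 \right)} - 38944 = \left(14 - -798\right) - 38944 = \left(14 + 798\right) - 38944 = 812 - 38944 = -38132$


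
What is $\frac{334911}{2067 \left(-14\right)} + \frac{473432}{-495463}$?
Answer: $- \frac{59878728003}{4779236098} \approx -12.529$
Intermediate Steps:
$\frac{334911}{2067 \left(-14\right)} + \frac{473432}{-495463} = \frac{334911}{-28938} + 473432 \left(- \frac{1}{495463}\right) = 334911 \left(- \frac{1}{28938}\right) - \frac{473432}{495463} = - \frac{111637}{9646} - \frac{473432}{495463} = - \frac{59878728003}{4779236098}$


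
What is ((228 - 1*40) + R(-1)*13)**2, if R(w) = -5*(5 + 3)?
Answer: 110224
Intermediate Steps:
R(w) = -40 (R(w) = -5*8 = -40)
((228 - 1*40) + R(-1)*13)**2 = ((228 - 1*40) - 40*13)**2 = ((228 - 40) - 520)**2 = (188 - 520)**2 = (-332)**2 = 110224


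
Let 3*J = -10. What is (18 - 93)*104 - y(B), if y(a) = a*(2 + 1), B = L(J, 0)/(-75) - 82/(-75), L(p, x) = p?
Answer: -585256/75 ≈ -7803.4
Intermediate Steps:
J = -10/3 (J = (⅓)*(-10) = -10/3 ≈ -3.3333)
B = 256/225 (B = -10/3/(-75) - 82/(-75) = -10/3*(-1/75) - 82*(-1/75) = 2/45 + 82/75 = 256/225 ≈ 1.1378)
y(a) = 3*a (y(a) = a*3 = 3*a)
(18 - 93)*104 - y(B) = (18 - 93)*104 - 3*256/225 = -75*104 - 1*256/75 = -7800 - 256/75 = -585256/75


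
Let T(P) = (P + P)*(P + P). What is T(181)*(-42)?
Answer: -5503848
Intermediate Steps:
T(P) = 4*P² (T(P) = (2*P)*(2*P) = 4*P²)
T(181)*(-42) = (4*181²)*(-42) = (4*32761)*(-42) = 131044*(-42) = -5503848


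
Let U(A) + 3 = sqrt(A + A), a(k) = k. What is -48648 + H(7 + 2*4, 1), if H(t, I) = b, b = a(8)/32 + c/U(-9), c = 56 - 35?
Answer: -583801/12 - 7*I*sqrt(2)/3 ≈ -48650.0 - 3.2998*I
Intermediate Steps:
U(A) = -3 + sqrt(2)*sqrt(A) (U(A) = -3 + sqrt(A + A) = -3 + sqrt(2*A) = -3 + sqrt(2)*sqrt(A))
c = 21
b = 1/4 + 21/(-3 + 3*I*sqrt(2)) (b = 8/32 + 21/(-3 + sqrt(2)*sqrt(-9)) = 8*(1/32) + 21/(-3 + sqrt(2)*(3*I)) = 1/4 + 21/(-3 + 3*I*sqrt(2)) ≈ -2.0833 - 3.2998*I)
H(t, I) = (sqrt(2) - 27*I)/(4*(I + sqrt(2)))
-48648 + H(7 + 2*4, 1) = -48648 + (sqrt(2) - 27*I)/(4*(I + sqrt(2)))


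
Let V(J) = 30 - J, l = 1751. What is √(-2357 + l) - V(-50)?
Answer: -80 + I*√606 ≈ -80.0 + 24.617*I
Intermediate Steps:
√(-2357 + l) - V(-50) = √(-2357 + 1751) - (30 - 1*(-50)) = √(-606) - (30 + 50) = I*√606 - 1*80 = I*√606 - 80 = -80 + I*√606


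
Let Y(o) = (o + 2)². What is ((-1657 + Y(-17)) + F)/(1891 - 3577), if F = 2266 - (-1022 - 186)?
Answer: -1021/843 ≈ -1.2112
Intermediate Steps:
F = 3474 (F = 2266 - 1*(-1208) = 2266 + 1208 = 3474)
Y(o) = (2 + o)²
((-1657 + Y(-17)) + F)/(1891 - 3577) = ((-1657 + (2 - 17)²) + 3474)/(1891 - 3577) = ((-1657 + (-15)²) + 3474)/(-1686) = ((-1657 + 225) + 3474)*(-1/1686) = (-1432 + 3474)*(-1/1686) = 2042*(-1/1686) = -1021/843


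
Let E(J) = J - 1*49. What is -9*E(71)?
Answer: -198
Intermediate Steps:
E(J) = -49 + J (E(J) = J - 49 = -49 + J)
-9*E(71) = -9*(-49 + 71) = -9*22 = -198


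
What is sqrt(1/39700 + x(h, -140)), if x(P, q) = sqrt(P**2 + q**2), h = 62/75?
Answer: sqrt(3573 + 3782616*sqrt(27563461))/11910 ≈ 11.832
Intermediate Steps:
h = 62/75 (h = 62*(1/75) = 62/75 ≈ 0.82667)
sqrt(1/39700 + x(h, -140)) = sqrt(1/39700 + sqrt((62/75)**2 + (-140)**2)) = sqrt(1/39700 + sqrt(3844/5625 + 19600)) = sqrt(1/39700 + sqrt(110253844/5625)) = sqrt(1/39700 + 2*sqrt(27563461)/75)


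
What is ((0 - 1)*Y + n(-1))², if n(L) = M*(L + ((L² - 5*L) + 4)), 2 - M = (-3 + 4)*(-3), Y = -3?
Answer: 2304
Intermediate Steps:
M = 5 (M = 2 - (-3 + 4)*(-3) = 2 - (-3) = 2 - 1*(-3) = 2 + 3 = 5)
n(L) = 20 - 20*L + 5*L² (n(L) = 5*(L + ((L² - 5*L) + 4)) = 5*(L + (4 + L² - 5*L)) = 5*(4 + L² - 4*L) = 20 - 20*L + 5*L²)
((0 - 1)*Y + n(-1))² = ((0 - 1)*(-3) + (20 - 20*(-1) + 5*(-1)²))² = (-1*(-3) + (20 + 20 + 5*1))² = (3 + (20 + 20 + 5))² = (3 + 45)² = 48² = 2304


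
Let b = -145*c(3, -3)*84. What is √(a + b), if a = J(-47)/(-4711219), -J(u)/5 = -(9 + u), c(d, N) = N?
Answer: 5*√32441066291253862/4711219 ≈ 191.15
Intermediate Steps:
J(u) = 45 + 5*u (J(u) = -(-5)*(9 + u) = -5*(-9 - u) = 45 + 5*u)
b = 36540 (b = -145*(-3)*84 = 435*84 = 36540)
a = 190/4711219 (a = (45 + 5*(-47))/(-4711219) = (45 - 235)*(-1/4711219) = -190*(-1/4711219) = 190/4711219 ≈ 4.0329e-5)
√(a + b) = √(190/4711219 + 36540) = √(172147942450/4711219) = 5*√32441066291253862/4711219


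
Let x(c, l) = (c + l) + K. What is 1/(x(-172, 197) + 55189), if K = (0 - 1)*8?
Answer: 1/55206 ≈ 1.8114e-5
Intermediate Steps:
K = -8 (K = -1*8 = -8)
x(c, l) = -8 + c + l (x(c, l) = (c + l) - 8 = -8 + c + l)
1/(x(-172, 197) + 55189) = 1/((-8 - 172 + 197) + 55189) = 1/(17 + 55189) = 1/55206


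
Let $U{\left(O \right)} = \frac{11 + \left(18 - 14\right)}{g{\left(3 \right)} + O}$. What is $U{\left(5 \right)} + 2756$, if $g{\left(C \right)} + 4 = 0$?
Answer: $2771$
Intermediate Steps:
$g{\left(C \right)} = -4$ ($g{\left(C \right)} = -4 + 0 = -4$)
$U{\left(O \right)} = \frac{15}{-4 + O}$ ($U{\left(O \right)} = \frac{11 + \left(18 - 14\right)}{-4 + O} = \frac{11 + 4}{-4 + O} = \frac{15}{-4 + O}$)
$U{\left(5 \right)} + 2756 = \frac{15}{-4 + 5} + 2756 = \frac{15}{1} + 2756 = 15 \cdot 1 + 2756 = 15 + 2756 = 2771$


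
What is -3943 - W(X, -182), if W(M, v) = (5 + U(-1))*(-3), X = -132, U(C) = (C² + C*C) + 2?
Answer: -3916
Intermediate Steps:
U(C) = 2 + 2*C² (U(C) = (C² + C²) + 2 = 2*C² + 2 = 2 + 2*C²)
W(M, v) = -27 (W(M, v) = (5 + (2 + 2*(-1)²))*(-3) = (5 + (2 + 2*1))*(-3) = (5 + (2 + 2))*(-3) = (5 + 4)*(-3) = 9*(-3) = -27)
-3943 - W(X, -182) = -3943 - 1*(-27) = -3943 + 27 = -3916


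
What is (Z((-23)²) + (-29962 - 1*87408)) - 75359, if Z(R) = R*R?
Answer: 87112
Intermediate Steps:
Z(R) = R²
(Z((-23)²) + (-29962 - 1*87408)) - 75359 = (((-23)²)² + (-29962 - 1*87408)) - 75359 = (529² + (-29962 - 87408)) - 75359 = (279841 - 117370) - 75359 = 162471 - 75359 = 87112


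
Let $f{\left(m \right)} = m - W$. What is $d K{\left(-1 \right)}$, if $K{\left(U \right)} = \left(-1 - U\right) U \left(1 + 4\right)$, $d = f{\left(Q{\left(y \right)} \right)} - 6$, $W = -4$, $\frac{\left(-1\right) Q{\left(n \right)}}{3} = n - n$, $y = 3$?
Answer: $0$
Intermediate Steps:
$Q{\left(n \right)} = 0$ ($Q{\left(n \right)} = - 3 \left(n - n\right) = \left(-3\right) 0 = 0$)
$f{\left(m \right)} = 4 + m$ ($f{\left(m \right)} = m - -4 = m + 4 = 4 + m$)
$d = -2$ ($d = \left(4 + 0\right) - 6 = 4 - 6 = -2$)
$K{\left(U \right)} = 5 U \left(-1 - U\right)$ ($K{\left(U \right)} = U \left(-1 - U\right) 5 = 5 U \left(-1 - U\right)$)
$d K{\left(-1 \right)} = - 2 \left(\left(-5\right) \left(-1\right) \left(1 - 1\right)\right) = - 2 \left(\left(-5\right) \left(-1\right) 0\right) = \left(-2\right) 0 = 0$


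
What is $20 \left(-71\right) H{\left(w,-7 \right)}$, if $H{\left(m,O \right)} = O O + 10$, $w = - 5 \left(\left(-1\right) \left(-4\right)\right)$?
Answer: $-83780$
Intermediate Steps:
$w = -20$ ($w = \left(-5\right) 4 = -20$)
$H{\left(m,O \right)} = 10 + O^{2}$ ($H{\left(m,O \right)} = O^{2} + 10 = 10 + O^{2}$)
$20 \left(-71\right) H{\left(w,-7 \right)} = 20 \left(-71\right) \left(10 + \left(-7\right)^{2}\right) = - 1420 \left(10 + 49\right) = \left(-1420\right) 59 = -83780$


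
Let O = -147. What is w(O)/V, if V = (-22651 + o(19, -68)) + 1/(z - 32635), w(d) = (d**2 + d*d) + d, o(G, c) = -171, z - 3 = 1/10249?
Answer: -14404896402057/7632712175923 ≈ -1.8873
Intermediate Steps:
z = 30748/10249 (z = 3 + 1/10249 = 30748/10249 ≈ 3.0001)
w(d) = d + 2*d**2 (w(d) = (d**2 + d**2) + d = 2*d**2 + d = d + 2*d**2)
V = -7632712175923/334445367 (V = (-22651 - 171) + 1/(30748/10249 - 32635) = -22822 + 1/(-334445367/10249) = -22822 - 10249/334445367 = -7632712175923/334445367 ≈ -22822.)
w(O)/V = (-147*(1 + 2*(-147)))/(-7632712175923/334445367) = -147*(1 - 294)*(-334445367/7632712175923) = -147*(-293)*(-334445367/7632712175923) = 43071*(-334445367/7632712175923) = -14404896402057/7632712175923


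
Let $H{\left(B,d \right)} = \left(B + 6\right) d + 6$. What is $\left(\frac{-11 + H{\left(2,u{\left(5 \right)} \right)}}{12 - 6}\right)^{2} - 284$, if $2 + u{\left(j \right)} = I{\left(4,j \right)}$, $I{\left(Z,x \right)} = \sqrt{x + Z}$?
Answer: $- \frac{1135}{4} \approx -283.75$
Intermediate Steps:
$I{\left(Z,x \right)} = \sqrt{Z + x}$
$u{\left(j \right)} = -2 + \sqrt{4 + j}$
$H{\left(B,d \right)} = 6 + d \left(6 + B\right)$ ($H{\left(B,d \right)} = \left(6 + B\right) d + 6 = d \left(6 + B\right) + 6 = 6 + d \left(6 + B\right)$)
$\left(\frac{-11 + H{\left(2,u{\left(5 \right)} \right)}}{12 - 6}\right)^{2} - 284 = \left(\frac{-11 + \left(6 + 6 \left(-2 + \sqrt{4 + 5}\right) + 2 \left(-2 + \sqrt{4 + 5}\right)\right)}{12 - 6}\right)^{2} - 284 = \left(\frac{-11 + \left(6 + 6 \left(-2 + \sqrt{9}\right) + 2 \left(-2 + \sqrt{9}\right)\right)}{6}\right)^{2} - 284 = \left(\left(-11 + \left(6 + 6 \left(-2 + 3\right) + 2 \left(-2 + 3\right)\right)\right) \frac{1}{6}\right)^{2} - 284 = \left(\left(-11 + \left(6 + 6 \cdot 1 + 2 \cdot 1\right)\right) \frac{1}{6}\right)^{2} - 284 = \left(\left(-11 + \left(6 + 6 + 2\right)\right) \frac{1}{6}\right)^{2} - 284 = \left(\left(-11 + 14\right) \frac{1}{6}\right)^{2} - 284 = \left(3 \cdot \frac{1}{6}\right)^{2} - 284 = \left(\frac{1}{2}\right)^{2} - 284 = \frac{1}{4} - 284 = - \frac{1135}{4}$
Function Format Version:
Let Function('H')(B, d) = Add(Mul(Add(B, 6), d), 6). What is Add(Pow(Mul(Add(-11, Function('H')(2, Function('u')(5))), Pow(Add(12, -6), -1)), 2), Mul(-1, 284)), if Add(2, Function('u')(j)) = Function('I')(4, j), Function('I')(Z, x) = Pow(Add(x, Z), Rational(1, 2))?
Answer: Rational(-1135, 4) ≈ -283.75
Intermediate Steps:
Function('I')(Z, x) = Pow(Add(Z, x), Rational(1, 2))
Function('u')(j) = Add(-2, Pow(Add(4, j), Rational(1, 2)))
Function('H')(B, d) = Add(6, Mul(d, Add(6, B))) (Function('H')(B, d) = Add(Mul(Add(6, B), d), 6) = Add(Mul(d, Add(6, B)), 6) = Add(6, Mul(d, Add(6, B))))
Add(Pow(Mul(Add(-11, Function('H')(2, Function('u')(5))), Pow(Add(12, -6), -1)), 2), Mul(-1, 284)) = Add(Pow(Mul(Add(-11, Add(6, Mul(6, Add(-2, Pow(Add(4, 5), Rational(1, 2)))), Mul(2, Add(-2, Pow(Add(4, 5), Rational(1, 2)))))), Pow(Add(12, -6), -1)), 2), Mul(-1, 284)) = Add(Pow(Mul(Add(-11, Add(6, Mul(6, Add(-2, Pow(9, Rational(1, 2)))), Mul(2, Add(-2, Pow(9, Rational(1, 2)))))), Pow(6, -1)), 2), -284) = Add(Pow(Mul(Add(-11, Add(6, Mul(6, Add(-2, 3)), Mul(2, Add(-2, 3)))), Rational(1, 6)), 2), -284) = Add(Pow(Mul(Add(-11, Add(6, Mul(6, 1), Mul(2, 1))), Rational(1, 6)), 2), -284) = Add(Pow(Mul(Add(-11, Add(6, 6, 2)), Rational(1, 6)), 2), -284) = Add(Pow(Mul(Add(-11, 14), Rational(1, 6)), 2), -284) = Add(Pow(Mul(3, Rational(1, 6)), 2), -284) = Add(Pow(Rational(1, 2), 2), -284) = Add(Rational(1, 4), -284) = Rational(-1135, 4)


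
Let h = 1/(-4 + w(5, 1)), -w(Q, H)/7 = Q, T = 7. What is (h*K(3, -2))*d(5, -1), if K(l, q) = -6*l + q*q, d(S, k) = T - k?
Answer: 112/39 ≈ 2.8718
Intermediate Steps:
d(S, k) = 7 - k
w(Q, H) = -7*Q
K(l, q) = q² - 6*l (K(l, q) = -6*l + q² = q² - 6*l)
h = -1/39 (h = 1/(-4 - 7*5) = 1/(-4 - 35) = 1/(-39) = -1/39 ≈ -0.025641)
(h*K(3, -2))*d(5, -1) = (-((-2)² - 6*3)/39)*(7 - 1*(-1)) = (-(4 - 18)/39)*(7 + 1) = -1/39*(-14)*8 = (14/39)*8 = 112/39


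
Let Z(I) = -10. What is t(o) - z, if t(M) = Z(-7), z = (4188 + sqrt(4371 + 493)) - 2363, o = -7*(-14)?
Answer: -1835 - 16*sqrt(19) ≈ -1904.7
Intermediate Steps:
o = 98
z = 1825 + 16*sqrt(19) (z = (4188 + sqrt(4864)) - 2363 = (4188 + 16*sqrt(19)) - 2363 = 1825 + 16*sqrt(19) ≈ 1894.7)
t(M) = -10
t(o) - z = -10 - (1825 + 16*sqrt(19)) = -10 + (-1825 - 16*sqrt(19)) = -1835 - 16*sqrt(19)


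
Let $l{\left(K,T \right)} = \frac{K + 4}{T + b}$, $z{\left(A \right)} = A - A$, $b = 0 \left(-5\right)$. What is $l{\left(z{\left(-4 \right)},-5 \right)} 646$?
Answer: $- \frac{2584}{5} \approx -516.8$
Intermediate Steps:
$b = 0$
$z{\left(A \right)} = 0$
$l{\left(K,T \right)} = \frac{4 + K}{T}$ ($l{\left(K,T \right)} = \frac{K + 4}{T + 0} = \frac{4 + K}{T}$)
$l{\left(z{\left(-4 \right)},-5 \right)} 646 = \frac{4 + 0}{-5} \cdot 646 = \left(- \frac{1}{5}\right) 4 \cdot 646 = \left(- \frac{4}{5}\right) 646 = - \frac{2584}{5}$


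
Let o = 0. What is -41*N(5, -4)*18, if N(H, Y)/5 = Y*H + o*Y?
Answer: 73800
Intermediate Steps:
N(H, Y) = 5*H*Y (N(H, Y) = 5*(Y*H + 0*Y) = 5*(H*Y + 0) = 5*(H*Y) = 5*H*Y)
-41*N(5, -4)*18 = -205*5*(-4)*18 = -41*(-100)*18 = 4100*18 = 73800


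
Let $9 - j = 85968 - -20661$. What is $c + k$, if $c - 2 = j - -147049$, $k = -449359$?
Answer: $-408928$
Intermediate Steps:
$j = -106620$ ($j = 9 - \left(85968 - -20661\right) = 9 - \left(85968 + 20661\right) = 9 - 106629 = -106620$)
$c = 40431$ ($c = 2 - -40429 = 2 + \left(-106620 + 147049\right) = 2 + 40429 = 40431$)
$c + k = 40431 - 449359 = -408928$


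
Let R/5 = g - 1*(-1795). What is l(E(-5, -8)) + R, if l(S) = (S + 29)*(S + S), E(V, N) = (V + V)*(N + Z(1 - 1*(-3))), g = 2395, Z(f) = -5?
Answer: 62290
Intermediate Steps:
E(V, N) = 2*V*(-5 + N) (E(V, N) = (V + V)*(N - 5) = (2*V)*(-5 + N) = 2*V*(-5 + N))
l(S) = 2*S*(29 + S) (l(S) = (29 + S)*(2*S) = 2*S*(29 + S))
R = 20950 (R = 5*(2395 - 1*(-1795)) = 5*(2395 + 1795) = 5*4190 = 20950)
l(E(-5, -8)) + R = 2*(2*(-5)*(-5 - 8))*(29 + 2*(-5)*(-5 - 8)) + 20950 = 2*(2*(-5)*(-13))*(29 + 2*(-5)*(-13)) + 20950 = 2*130*(29 + 130) + 20950 = 2*130*159 + 20950 = 41340 + 20950 = 62290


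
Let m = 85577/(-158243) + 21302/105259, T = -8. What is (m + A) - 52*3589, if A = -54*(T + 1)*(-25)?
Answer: -3265978831504143/16656499937 ≈ -1.9608e+5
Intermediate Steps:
A = -9450 (A = -54*(-8 + 1)*(-25) = -54*(-7)*(-25) = 378*(-25) = -9450)
m = -5636857057/16656499937 (m = 85577*(-1/158243) + 21302*(1/105259) = -85577/158243 + 21302/105259 = -5636857057/16656499937 ≈ -0.33842)
(m + A) - 52*3589 = (-5636857057/16656499937 - 9450) - 52*3589 = -157409561261707/16656499937 - 186628 = -3265978831504143/16656499937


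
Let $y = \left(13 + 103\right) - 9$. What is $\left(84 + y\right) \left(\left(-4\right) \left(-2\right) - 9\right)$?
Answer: $-191$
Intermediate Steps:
$y = 107$ ($y = 116 - 9 = 107$)
$\left(84 + y\right) \left(\left(-4\right) \left(-2\right) - 9\right) = \left(84 + 107\right) \left(\left(-4\right) \left(-2\right) - 9\right) = 191 \left(8 - 9\right) = 191 \left(-1\right) = -191$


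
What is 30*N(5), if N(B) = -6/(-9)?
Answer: 20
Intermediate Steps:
N(B) = 2/3 (N(B) = -6*(-1/9) = 2/3)
30*N(5) = 30*(2/3) = 20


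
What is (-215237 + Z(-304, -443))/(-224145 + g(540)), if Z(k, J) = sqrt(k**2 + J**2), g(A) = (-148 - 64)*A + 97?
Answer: 215237/338528 - sqrt(288665)/338528 ≈ 0.63422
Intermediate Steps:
g(A) = 97 - 212*A (g(A) = -212*A + 97 = 97 - 212*A)
Z(k, J) = sqrt(J**2 + k**2)
(-215237 + Z(-304, -443))/(-224145 + g(540)) = (-215237 + sqrt((-443)**2 + (-304)**2))/(-224145 + (97 - 212*540)) = (-215237 + sqrt(196249 + 92416))/(-224145 + (97 - 114480)) = (-215237 + sqrt(288665))/(-224145 - 114383) = (-215237 + sqrt(288665))/(-338528) = (-215237 + sqrt(288665))*(-1/338528) = 215237/338528 - sqrt(288665)/338528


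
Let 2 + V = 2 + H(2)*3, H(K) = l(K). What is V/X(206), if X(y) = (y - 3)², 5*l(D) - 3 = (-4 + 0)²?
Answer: 57/206045 ≈ 0.00027664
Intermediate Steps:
l(D) = 19/5 (l(D) = ⅗ + (-4 + 0)²/5 = ⅗ + (⅕)*(-4)² = ⅗ + (⅕)*16 = ⅗ + 16/5 = 19/5)
H(K) = 19/5
X(y) = (-3 + y)²
V = 57/5 (V = -2 + (2 + (19/5)*3) = -2 + (2 + 57/5) = -2 + 67/5 = 57/5 ≈ 11.400)
V/X(206) = (57/5)/(-3 + 206)² = (57/5)/203² = (57/5)/41209 = (1/41209)*(57/5) = 57/206045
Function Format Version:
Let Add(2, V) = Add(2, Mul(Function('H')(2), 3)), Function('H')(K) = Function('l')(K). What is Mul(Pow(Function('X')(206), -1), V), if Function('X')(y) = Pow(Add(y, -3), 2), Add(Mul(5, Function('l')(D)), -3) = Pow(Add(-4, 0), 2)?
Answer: Rational(57, 206045) ≈ 0.00027664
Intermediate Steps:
Function('l')(D) = Rational(19, 5) (Function('l')(D) = Add(Rational(3, 5), Mul(Rational(1, 5), Pow(Add(-4, 0), 2))) = Add(Rational(3, 5), Mul(Rational(1, 5), Pow(-4, 2))) = Add(Rational(3, 5), Mul(Rational(1, 5), 16)) = Add(Rational(3, 5), Rational(16, 5)) = Rational(19, 5))
Function('H')(K) = Rational(19, 5)
Function('X')(y) = Pow(Add(-3, y), 2)
V = Rational(57, 5) (V = Add(-2, Add(2, Mul(Rational(19, 5), 3))) = Add(-2, Add(2, Rational(57, 5))) = Add(-2, Rational(67, 5)) = Rational(57, 5) ≈ 11.400)
Mul(Pow(Function('X')(206), -1), V) = Mul(Pow(Pow(Add(-3, 206), 2), -1), Rational(57, 5)) = Mul(Pow(Pow(203, 2), -1), Rational(57, 5)) = Mul(Pow(41209, -1), Rational(57, 5)) = Mul(Rational(1, 41209), Rational(57, 5)) = Rational(57, 206045)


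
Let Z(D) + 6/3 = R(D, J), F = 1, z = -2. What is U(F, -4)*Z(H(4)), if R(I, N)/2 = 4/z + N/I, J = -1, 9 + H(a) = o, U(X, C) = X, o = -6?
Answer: -88/15 ≈ -5.8667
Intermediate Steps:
H(a) = -15 (H(a) = -9 - 6 = -15)
R(I, N) = -4 + 2*N/I (R(I, N) = 2*(4/(-2) + N/I) = 2*(4*(-½) + N/I) = 2*(-2 + N/I) = -4 + 2*N/I)
Z(D) = -6 - 2/D (Z(D) = -2 + (-4 + 2*(-1)/D) = -2 + (-4 - 2/D) = -6 - 2/D)
U(F, -4)*Z(H(4)) = 1*(-6 - 2/(-15)) = 1*(-6 - 2*(-1/15)) = 1*(-6 + 2/15) = 1*(-88/15) = -88/15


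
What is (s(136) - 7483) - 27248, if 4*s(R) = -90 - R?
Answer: -69575/2 ≈ -34788.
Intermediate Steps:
s(R) = -45/2 - R/4 (s(R) = (-90 - R)/4 = -45/2 - R/4)
(s(136) - 7483) - 27248 = ((-45/2 - ¼*136) - 7483) - 27248 = ((-45/2 - 34) - 7483) - 27248 = (-113/2 - 7483) - 27248 = -15079/2 - 27248 = -69575/2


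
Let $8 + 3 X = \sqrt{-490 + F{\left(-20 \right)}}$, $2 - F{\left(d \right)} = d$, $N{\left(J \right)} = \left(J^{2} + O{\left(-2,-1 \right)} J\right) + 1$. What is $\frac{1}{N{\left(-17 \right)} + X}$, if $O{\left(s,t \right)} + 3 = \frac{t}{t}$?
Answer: $\frac{723}{232441} - \frac{9 i \sqrt{13}}{464882} \approx 0.0031105 - 6.9803 \cdot 10^{-5} i$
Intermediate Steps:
$O{\left(s,t \right)} = -2$ ($O{\left(s,t \right)} = -3 + \frac{t}{t} = -3 + 1 = -2$)
$N{\left(J \right)} = 1 + J^{2} - 2 J$ ($N{\left(J \right)} = \left(J^{2} - 2 J\right) + 1 = 1 + J^{2} - 2 J$)
$F{\left(d \right)} = 2 - d$
$X = - \frac{8}{3} + 2 i \sqrt{13}$ ($X = - \frac{8}{3} + \frac{\sqrt{-490 + \left(2 - -20\right)}}{3} = - \frac{8}{3} + \frac{\sqrt{-490 + \left(2 + 20\right)}}{3} = - \frac{8}{3} + \frac{\sqrt{-490 + 22}}{3} = - \frac{8}{3} + \frac{\sqrt{-468}}{3} = - \frac{8}{3} + \frac{6 i \sqrt{13}}{3} = - \frac{8}{3} + 2 i \sqrt{13} \approx -2.6667 + 7.2111 i$)
$\frac{1}{N{\left(-17 \right)} + X} = \frac{1}{\left(1 + \left(-17\right)^{2} - -34\right) - \left(\frac{8}{3} - 2 i \sqrt{13}\right)} = \frac{1}{\left(1 + 289 + 34\right) - \left(\frac{8}{3} - 2 i \sqrt{13}\right)} = \frac{1}{324 - \left(\frac{8}{3} - 2 i \sqrt{13}\right)} = \frac{1}{\frac{964}{3} + 2 i \sqrt{13}}$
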